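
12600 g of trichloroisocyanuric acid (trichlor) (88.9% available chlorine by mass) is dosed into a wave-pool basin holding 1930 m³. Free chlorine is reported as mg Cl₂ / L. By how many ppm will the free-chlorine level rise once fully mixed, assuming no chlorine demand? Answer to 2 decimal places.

5.80 ppm

Volume: 1930 m³ = 1,930,000 L.
Available chlorine delivered: 12,600 g × 0.889 = 11,200 g as Cl₂.
Concentration rise: 11,200 g / 1,930,000 L = 5.804 mg/L = 5.80 ppm.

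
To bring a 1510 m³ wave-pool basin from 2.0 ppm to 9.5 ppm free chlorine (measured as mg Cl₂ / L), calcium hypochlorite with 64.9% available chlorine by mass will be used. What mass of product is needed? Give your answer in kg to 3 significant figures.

17.4 kg

Volume: 1510 m³ = 1,510,000 L.
Chlorine deficit: 9.5 − 2.0 = 7.5 ppm = 7.5 mg/L as Cl₂.
Cl₂ equivalent needed: 7.5 mg/L × 1,510,000 L = 11,320,000 mg = 11,320 g.
Product at 64.9% available chlorine: 11,320 / 0.649 = 17,450 g.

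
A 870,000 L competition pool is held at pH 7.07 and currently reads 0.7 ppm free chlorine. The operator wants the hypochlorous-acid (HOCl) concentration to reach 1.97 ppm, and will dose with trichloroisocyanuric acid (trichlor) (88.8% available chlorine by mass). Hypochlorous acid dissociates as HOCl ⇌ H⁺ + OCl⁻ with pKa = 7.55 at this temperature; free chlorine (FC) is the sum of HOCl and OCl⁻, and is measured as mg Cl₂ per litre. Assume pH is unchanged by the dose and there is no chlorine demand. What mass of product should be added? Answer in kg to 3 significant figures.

1.88 kg

[OCl⁻]/[HOCl] = 10^(pH − pKa) = 10^(7.07 − 7.55) = 0.3311; fraction as HOCl = 1/(1 + 0.3311) = 0.7512.
Free chlorine required for 1.97 ppm HOCl: 1.97 / 0.7512 = 2.622 ppm.
FC to add: 2.622 − 0.7 = 1.922 mg/L as Cl₂.
Cl₂ equivalent: 1.922 mg/L × 870,000 L = 1672 g.
Product at 88.8% available Cl: 1672 / 0.888 = 1883 g.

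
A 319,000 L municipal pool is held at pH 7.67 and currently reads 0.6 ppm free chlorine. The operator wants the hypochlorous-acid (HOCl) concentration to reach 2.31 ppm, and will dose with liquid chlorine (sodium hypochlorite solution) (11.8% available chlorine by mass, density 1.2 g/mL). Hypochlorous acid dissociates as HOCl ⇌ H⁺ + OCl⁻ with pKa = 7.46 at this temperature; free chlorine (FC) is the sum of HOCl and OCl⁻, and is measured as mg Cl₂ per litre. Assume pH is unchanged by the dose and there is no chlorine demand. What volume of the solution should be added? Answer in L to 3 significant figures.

[OCl⁻]/[HOCl] = 10^(pH − pKa) = 10^(7.67 − 7.46) = 1.622; fraction as HOCl = 1/(1 + 1.622) = 0.3814.
Free chlorine required for 2.31 ppm HOCl: 2.31 / 0.3814 = 6.056 ppm.
FC to add: 6.056 − 0.6 = 5.456 mg/L as Cl₂.
Cl₂ equivalent: 5.456 mg/L × 319,000 L = 1741 g.
Product at 11.8% available Cl: 1741 / 0.118 = 14,750 g.
Volume: 14,750 g ÷ 1.2 g/mL = 12,290 mL.

12.3 L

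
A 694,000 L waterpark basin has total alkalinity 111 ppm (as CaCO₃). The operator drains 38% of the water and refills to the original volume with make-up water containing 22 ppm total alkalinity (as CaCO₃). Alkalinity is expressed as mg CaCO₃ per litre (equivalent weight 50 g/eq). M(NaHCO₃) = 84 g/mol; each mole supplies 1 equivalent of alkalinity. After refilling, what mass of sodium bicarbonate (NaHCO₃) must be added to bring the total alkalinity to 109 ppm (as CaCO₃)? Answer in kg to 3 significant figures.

After draining 38% and refilling: 111 × 0.62 + 22 × 0.38 = 77.18 ppm.
Deficit to target: 109 − 77.18 = 31.82 mg/L.
As CaCO₃: 31.82 mg/L × 694,000 L = 22,080 g; ÷ 50 g/eq ÷ 1 = 441.7 mol NaHCO₃.
Mass: 441.7 × 84 = 37,100 g.

37.1 kg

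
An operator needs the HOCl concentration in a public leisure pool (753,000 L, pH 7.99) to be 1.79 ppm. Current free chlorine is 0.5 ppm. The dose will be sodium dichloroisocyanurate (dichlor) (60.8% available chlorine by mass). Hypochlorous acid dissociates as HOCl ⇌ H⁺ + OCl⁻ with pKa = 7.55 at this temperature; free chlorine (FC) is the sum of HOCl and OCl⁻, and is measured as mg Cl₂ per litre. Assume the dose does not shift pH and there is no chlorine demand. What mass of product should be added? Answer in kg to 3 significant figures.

[OCl⁻]/[HOCl] = 10^(pH − pKa) = 10^(7.99 − 7.55) = 2.754; fraction as HOCl = 1/(1 + 2.754) = 0.2664.
Free chlorine required for 1.79 ppm HOCl: 1.79 / 0.2664 = 6.72 ppm.
FC to add: 6.72 − 0.5 = 6.22 mg/L as Cl₂.
Cl₂ equivalent: 6.22 mg/L × 753,000 L = 4684 g.
Product at 60.8% available Cl: 4684 / 0.608 = 7703 g.

7.70 kg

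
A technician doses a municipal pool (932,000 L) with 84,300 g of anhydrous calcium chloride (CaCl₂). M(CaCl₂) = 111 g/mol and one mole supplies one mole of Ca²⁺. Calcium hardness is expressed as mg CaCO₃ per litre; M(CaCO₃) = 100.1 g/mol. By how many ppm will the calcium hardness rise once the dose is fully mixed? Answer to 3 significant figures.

81.6 ppm

Moles of Ca²⁺: 84,300 g ÷ 111 g/mol = 759.5 mol.
As CaCO₃: 759.5 mol × 100.1 g/mol = 76,020 g.
Rise: 76,020 g / 932,000 L × 1000 = 81.57 mg/L.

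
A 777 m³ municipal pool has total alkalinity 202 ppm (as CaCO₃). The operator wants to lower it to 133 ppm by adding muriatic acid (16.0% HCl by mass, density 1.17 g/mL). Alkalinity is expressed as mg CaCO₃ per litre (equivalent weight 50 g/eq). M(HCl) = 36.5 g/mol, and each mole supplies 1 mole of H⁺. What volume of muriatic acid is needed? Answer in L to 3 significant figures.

209 L

Volume: 777 m³ = 777,000 L.
Alkalinity to neutralize: (202 − 133) = 69 mg/L as CaCO₃ × 777,000 L = 53,610 g as CaCO₃.
Equivalents of H⁺ required: 53,610 ÷ 50 g/eq = 1072 eq = 1072 mol HCl.
Mass of HCl: 1072 × 36.5 = 39,140 g.
Mass of 16.0% solution: 39,140 / 0.16 = 244,600 g.
Volume: 244,600 g ÷ 1.17 g/mL = 209,100 mL.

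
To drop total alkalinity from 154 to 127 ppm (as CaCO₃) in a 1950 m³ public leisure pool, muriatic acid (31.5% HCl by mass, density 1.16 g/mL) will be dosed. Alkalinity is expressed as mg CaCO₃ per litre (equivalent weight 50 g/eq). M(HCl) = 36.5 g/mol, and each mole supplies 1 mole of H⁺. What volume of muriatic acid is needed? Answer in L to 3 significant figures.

105 L

Volume: 1950 m³ = 1,950,000 L.
Alkalinity to neutralize: (154 − 127) = 27 mg/L as CaCO₃ × 1,950,000 L = 52,650 g as CaCO₃.
Equivalents of H⁺ required: 52,650 ÷ 50 g/eq = 1053 eq = 1053 mol HCl.
Mass of HCl: 1053 × 36.5 = 38,430 g.
Mass of 31.5% solution: 38,430 / 0.315 = 122,000 g.
Volume: 122,000 g ÷ 1.16 g/mL = 105,200 mL.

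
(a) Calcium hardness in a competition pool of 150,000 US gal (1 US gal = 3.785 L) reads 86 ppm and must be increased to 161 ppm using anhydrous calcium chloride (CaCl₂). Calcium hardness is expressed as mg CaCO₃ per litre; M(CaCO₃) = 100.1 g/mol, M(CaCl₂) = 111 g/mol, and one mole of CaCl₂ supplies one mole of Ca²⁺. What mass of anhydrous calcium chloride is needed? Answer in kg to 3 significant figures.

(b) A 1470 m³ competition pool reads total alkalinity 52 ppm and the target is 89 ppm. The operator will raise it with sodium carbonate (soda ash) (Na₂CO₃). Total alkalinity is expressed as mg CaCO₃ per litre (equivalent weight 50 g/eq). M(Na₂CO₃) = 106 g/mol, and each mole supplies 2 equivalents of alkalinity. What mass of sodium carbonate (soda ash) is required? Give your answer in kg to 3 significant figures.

(a) Volume: 150,000 US gal × 3.785 L/gal = 567,750 L.
(a) Hardness to add: (161 − 86) = 75 mg/L as CaCO₃ × 567,750 L = 42,580 g as CaCO₃.
(a) Moles of Ca²⁺ (1 mol Ca²⁺ ≡ 1 mol CaCO₃): 42,580 / 100.1 g/mol = 425.4 mol.
(a) Mass of CaCl₂: 425.4 × 111 = 47,220 g.

(b) Volume: 1470 m³ = 1,470,000 L.
(b) Alkalinity to add: (89 − 52) = 37 mg/L as CaCO₃ × 1,470,000 L = 54,390 g as CaCO₃.
(b) Equivalents: 54,390 g ÷ 50 g/eq = 1088 eq.
(b) Each mole of Na₂CO₃ supplies 2 eq, so 1088 / 2 = 543.9 mol.
(b) Mass: 543.9 mol × 106 g/mol = 57,650 g.

(a) 47.2 kg; (b) 57.7 kg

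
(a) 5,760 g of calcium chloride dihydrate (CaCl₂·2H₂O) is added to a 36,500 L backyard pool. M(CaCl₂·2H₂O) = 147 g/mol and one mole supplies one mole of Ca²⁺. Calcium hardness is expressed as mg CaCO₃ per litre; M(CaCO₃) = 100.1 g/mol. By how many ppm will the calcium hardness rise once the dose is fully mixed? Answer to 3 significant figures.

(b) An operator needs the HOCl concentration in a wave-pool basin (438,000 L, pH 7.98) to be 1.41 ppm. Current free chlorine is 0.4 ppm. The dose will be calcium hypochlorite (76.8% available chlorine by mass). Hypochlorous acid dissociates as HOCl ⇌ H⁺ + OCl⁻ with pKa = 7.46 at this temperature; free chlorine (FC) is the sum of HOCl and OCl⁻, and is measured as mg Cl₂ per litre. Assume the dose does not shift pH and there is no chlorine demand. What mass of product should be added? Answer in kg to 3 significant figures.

(a) 107 ppm; (b) 3.24 kg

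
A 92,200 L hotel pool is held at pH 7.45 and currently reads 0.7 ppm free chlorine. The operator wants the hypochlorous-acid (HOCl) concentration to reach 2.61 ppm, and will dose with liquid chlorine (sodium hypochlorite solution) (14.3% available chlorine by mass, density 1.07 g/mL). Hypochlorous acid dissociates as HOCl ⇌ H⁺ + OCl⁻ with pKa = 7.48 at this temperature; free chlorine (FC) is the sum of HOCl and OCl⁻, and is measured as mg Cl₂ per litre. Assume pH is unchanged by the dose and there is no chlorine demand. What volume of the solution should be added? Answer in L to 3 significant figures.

[OCl⁻]/[HOCl] = 10^(pH − pKa) = 10^(7.45 − 7.48) = 0.9333; fraction as HOCl = 1/(1 + 0.9333) = 0.5173.
Free chlorine required for 2.61 ppm HOCl: 2.61 / 0.5173 = 5.046 ppm.
FC to add: 5.046 − 0.7 = 4.346 mg/L as Cl₂.
Cl₂ equivalent: 4.346 mg/L × 92,200 L = 400.7 g.
Product at 14.3% available Cl: 400.7 / 0.143 = 2802 g.
Volume: 2802 g ÷ 1.07 g/mL = 2619 mL.

2.62 L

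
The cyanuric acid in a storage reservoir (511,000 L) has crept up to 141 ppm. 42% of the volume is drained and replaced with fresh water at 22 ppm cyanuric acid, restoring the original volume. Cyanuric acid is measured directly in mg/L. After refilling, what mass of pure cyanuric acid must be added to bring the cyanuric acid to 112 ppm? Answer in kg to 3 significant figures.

After draining 42% and refilling: 141 × 0.58 + 22 × 0.42 = 91.02 ppm.
Deficit to target: 112 − 91.02 = 20.98 mg/L.
Mass: 20.98 mg/L × 511,000 L = 10,720 g cyanuric acid.

10.7 kg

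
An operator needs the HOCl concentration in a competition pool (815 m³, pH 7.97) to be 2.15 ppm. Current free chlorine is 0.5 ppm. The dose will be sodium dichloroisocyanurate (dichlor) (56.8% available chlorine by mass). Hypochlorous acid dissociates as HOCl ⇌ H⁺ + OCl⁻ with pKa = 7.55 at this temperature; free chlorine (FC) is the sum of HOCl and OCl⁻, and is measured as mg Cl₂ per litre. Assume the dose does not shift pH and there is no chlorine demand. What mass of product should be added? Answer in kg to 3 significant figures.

10.5 kg

Volume: 815 m³ = 815,000 L.
[OCl⁻]/[HOCl] = 10^(pH − pKa) = 10^(7.97 − 7.55) = 2.63; fraction as HOCl = 1/(1 + 2.63) = 0.2755.
Free chlorine required for 2.15 ppm HOCl: 2.15 / 0.2755 = 7.805 ppm.
FC to add: 7.805 − 0.5 = 7.305 mg/L as Cl₂.
Cl₂ equivalent: 7.305 mg/L × 815,000 L = 5954 g.
Product at 56.8% available Cl: 5954 / 0.568 = 10,480 g.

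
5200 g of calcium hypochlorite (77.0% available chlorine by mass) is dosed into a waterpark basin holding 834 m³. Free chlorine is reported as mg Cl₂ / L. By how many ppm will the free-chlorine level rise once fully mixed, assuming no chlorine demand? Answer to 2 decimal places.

Volume: 834 m³ = 834,000 L.
Available chlorine delivered: 5200 g × 0.77 = 4004 g as Cl₂.
Concentration rise: 4004 g / 834,000 L = 4.801 mg/L = 4.80 ppm.

4.80 ppm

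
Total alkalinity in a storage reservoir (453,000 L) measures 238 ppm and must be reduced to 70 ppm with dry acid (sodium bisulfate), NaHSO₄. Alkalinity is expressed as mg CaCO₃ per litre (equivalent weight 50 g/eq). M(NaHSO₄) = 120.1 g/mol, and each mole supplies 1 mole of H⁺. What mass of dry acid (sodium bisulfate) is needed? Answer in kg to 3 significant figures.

Alkalinity to neutralize: (238 − 70) = 168 mg/L as CaCO₃ × 453,000 L = 76,100 g as CaCO₃.
Equivalents of H⁺ required: 76,100 ÷ 50 g/eq = 1522 eq = 1522 mol NaHSO₄.
Mass of NaHSO₄: 1522 × 120.1 = 182,800 g.

183 kg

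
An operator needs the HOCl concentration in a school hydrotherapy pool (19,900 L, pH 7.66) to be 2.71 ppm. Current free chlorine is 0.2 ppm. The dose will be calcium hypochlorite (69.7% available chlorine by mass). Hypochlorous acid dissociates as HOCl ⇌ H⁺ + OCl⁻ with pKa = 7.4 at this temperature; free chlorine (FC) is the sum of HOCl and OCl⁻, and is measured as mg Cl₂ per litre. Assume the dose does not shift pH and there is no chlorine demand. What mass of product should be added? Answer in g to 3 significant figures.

212 g

[OCl⁻]/[HOCl] = 10^(pH − pKa) = 10^(7.66 − 7.4) = 1.82; fraction as HOCl = 1/(1 + 1.82) = 0.3546.
Free chlorine required for 2.71 ppm HOCl: 2.71 / 0.3546 = 7.641 ppm.
FC to add: 7.641 − 0.2 = 7.441 mg/L as Cl₂.
Cl₂ equivalent: 7.441 mg/L × 19,900 L = 148.1 g.
Product at 69.7% available Cl: 148.1 / 0.697 = 212.5 g.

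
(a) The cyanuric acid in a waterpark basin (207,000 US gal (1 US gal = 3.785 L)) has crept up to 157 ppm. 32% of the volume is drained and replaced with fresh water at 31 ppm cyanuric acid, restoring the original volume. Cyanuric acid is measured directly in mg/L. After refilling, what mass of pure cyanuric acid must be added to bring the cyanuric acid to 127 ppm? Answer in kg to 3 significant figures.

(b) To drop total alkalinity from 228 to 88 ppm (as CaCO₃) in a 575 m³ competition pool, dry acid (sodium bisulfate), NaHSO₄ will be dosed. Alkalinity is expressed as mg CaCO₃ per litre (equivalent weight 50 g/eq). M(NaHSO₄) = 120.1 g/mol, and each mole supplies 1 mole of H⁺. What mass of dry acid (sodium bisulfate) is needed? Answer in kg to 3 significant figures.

(a) 8.09 kg; (b) 193 kg

(a) Volume: 207,000 US gal × 3.785 L/gal = 783,495 L.
(a) After draining 32% and refilling: 157 × 0.68 + 31 × 0.32 = 116.68 ppm.
(a) Deficit to target: 127 − 116.68 = 10.32 mg/L.
(a) Mass: 10.32 mg/L × 783,495 L = 8086 g cyanuric acid.

(b) Volume: 575 m³ = 575,000 L.
(b) Alkalinity to neutralize: (228 − 88) = 140 mg/L as CaCO₃ × 575,000 L = 80,500 g as CaCO₃.
(b) Equivalents of H⁺ required: 80,500 ÷ 50 g/eq = 1610 eq = 1610 mol NaHSO₄.
(b) Mass of NaHSO₄: 1610 × 120.1 = 193,400 g.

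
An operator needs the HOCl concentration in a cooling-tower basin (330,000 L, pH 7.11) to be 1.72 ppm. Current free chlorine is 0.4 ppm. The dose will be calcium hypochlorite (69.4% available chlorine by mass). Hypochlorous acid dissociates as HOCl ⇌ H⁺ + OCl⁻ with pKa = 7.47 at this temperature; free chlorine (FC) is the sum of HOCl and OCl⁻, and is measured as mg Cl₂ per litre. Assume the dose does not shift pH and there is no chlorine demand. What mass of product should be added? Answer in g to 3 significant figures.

[OCl⁻]/[HOCl] = 10^(pH − pKa) = 10^(7.11 − 7.47) = 0.4365; fraction as HOCl = 1/(1 + 0.4365) = 0.6961.
Free chlorine required for 1.72 ppm HOCl: 1.72 / 0.6961 = 2.471 ppm.
FC to add: 2.471 − 0.4 = 2.071 mg/L as Cl₂.
Cl₂ equivalent: 2.071 mg/L × 330,000 L = 683.4 g.
Product at 69.4% available Cl: 683.4 / 0.694 = 984.7 g.

985 g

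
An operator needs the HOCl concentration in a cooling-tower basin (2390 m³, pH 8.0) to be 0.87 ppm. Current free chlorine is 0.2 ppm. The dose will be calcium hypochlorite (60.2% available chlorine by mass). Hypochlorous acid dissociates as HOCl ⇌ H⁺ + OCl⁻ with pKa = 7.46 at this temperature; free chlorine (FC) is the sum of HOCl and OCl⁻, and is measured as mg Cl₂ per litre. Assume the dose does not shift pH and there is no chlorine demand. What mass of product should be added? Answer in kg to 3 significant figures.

Volume: 2390 m³ = 2,390,000 L.
[OCl⁻]/[HOCl] = 10^(pH − pKa) = 10^(8.0 − 7.46) = 3.467; fraction as HOCl = 1/(1 + 3.467) = 0.2238.
Free chlorine required for 0.87 ppm HOCl: 0.87 / 0.2238 = 3.887 ppm.
FC to add: 3.887 − 0.2 = 3.687 mg/L as Cl₂.
Cl₂ equivalent: 3.687 mg/L × 2,390,000 L = 8811 g.
Product at 60.2% available Cl: 8811 / 0.602 = 14,640 g.

14.6 kg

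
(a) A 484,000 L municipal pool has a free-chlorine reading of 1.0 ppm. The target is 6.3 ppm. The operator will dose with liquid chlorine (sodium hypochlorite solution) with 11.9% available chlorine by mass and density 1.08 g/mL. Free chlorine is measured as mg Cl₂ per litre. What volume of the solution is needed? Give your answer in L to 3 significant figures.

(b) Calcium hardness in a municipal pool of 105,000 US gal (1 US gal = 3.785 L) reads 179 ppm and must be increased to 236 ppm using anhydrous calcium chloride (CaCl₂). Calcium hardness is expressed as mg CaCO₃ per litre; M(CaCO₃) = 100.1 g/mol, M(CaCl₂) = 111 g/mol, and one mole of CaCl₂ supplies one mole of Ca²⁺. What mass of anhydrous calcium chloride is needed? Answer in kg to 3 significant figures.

(a) 20.0 L; (b) 25.1 kg

(a) Chlorine deficit: 6.3 − 1.0 = 5.3 ppm = 5.3 mg/L as Cl₂.
(a) Cl₂ equivalent needed: 5.3 mg/L × 484,000 L = 2,565,000 mg = 2565 g.
(a) Product at 11.9% available chlorine: 2565 / 0.119 = 21,560 g.
(a) Volume at density 1.08 g/mL: 21,560 g ÷ 1.08 g/mL = 19,960 mL.

(b) Volume: 105,000 US gal × 3.785 L/gal = 397,425 L.
(b) Hardness to add: (236 − 179) = 57 mg/L as CaCO₃ × 397,425 L = 22,650 g as CaCO₃.
(b) Moles of Ca²⁺ (1 mol Ca²⁺ ≡ 1 mol CaCO₃): 22,650 / 100.1 g/mol = 226.3 mol.
(b) Mass of CaCl₂: 226.3 × 111 = 25,120 g.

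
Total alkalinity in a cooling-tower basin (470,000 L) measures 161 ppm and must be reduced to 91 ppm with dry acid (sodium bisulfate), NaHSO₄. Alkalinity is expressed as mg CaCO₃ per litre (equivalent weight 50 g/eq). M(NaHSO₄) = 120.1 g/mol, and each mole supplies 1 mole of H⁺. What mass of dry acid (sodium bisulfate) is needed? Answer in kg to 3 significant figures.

79.0 kg

Alkalinity to neutralize: (161 − 91) = 70 mg/L as CaCO₃ × 470,000 L = 32,900 g as CaCO₃.
Equivalents of H⁺ required: 32,900 ÷ 50 g/eq = 658 eq = 658 mol NaHSO₄.
Mass of NaHSO₄: 658 × 120.1 = 79,030 g.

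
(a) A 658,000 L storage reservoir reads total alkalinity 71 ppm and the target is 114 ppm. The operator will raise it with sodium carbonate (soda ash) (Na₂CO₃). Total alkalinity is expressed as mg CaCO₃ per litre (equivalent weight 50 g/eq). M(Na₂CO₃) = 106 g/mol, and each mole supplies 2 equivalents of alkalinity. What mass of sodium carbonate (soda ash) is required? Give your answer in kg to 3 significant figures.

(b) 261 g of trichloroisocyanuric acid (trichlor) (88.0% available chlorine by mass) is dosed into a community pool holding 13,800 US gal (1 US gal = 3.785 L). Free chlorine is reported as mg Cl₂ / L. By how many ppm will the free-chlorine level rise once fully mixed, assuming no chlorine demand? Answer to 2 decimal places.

(a) Alkalinity to add: (114 − 71) = 43 mg/L as CaCO₃ × 658,000 L = 28,290 g as CaCO₃.
(a) Equivalents: 28,290 g ÷ 50 g/eq = 565.9 eq.
(a) Each mole of Na₂CO₃ supplies 2 eq, so 565.9 / 2 = 282.9 mol.
(a) Mass: 282.9 mol × 106 g/mol = 29,990 g.

(b) Volume: 13,800 US gal × 3.785 L/gal = 52,233 L.
(b) Available chlorine delivered: 261 g × 0.88 = 229.7 g as Cl₂.
(b) Concentration rise: 229.7 g / 52,233 L = 4.397 mg/L = 4.40 ppm.

(a) 30.0 kg; (b) 4.40 ppm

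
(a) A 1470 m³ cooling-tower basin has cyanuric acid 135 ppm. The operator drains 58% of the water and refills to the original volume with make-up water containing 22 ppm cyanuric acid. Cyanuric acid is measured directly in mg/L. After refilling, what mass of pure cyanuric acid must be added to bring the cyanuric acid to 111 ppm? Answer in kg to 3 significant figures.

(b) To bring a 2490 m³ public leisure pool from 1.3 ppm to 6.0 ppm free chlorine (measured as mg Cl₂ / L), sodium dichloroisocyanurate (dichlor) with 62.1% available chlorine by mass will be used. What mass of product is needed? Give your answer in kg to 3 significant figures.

(a) 61.1 kg; (b) 18.8 kg

(a) Volume: 1470 m³ = 1,470,000 L.
(a) After draining 58% and refilling: 135 × 0.42 + 22 × 0.58 = 69.46 ppm.
(a) Deficit to target: 111 − 69.46 = 41.54 mg/L.
(a) Mass: 41.54 mg/L × 1,470,000 L = 61,060 g cyanuric acid.

(b) Volume: 2490 m³ = 2,490,000 L.
(b) Chlorine deficit: 6.0 − 1.3 = 4.7 ppm = 4.7 mg/L as Cl₂.
(b) Cl₂ equivalent needed: 4.7 mg/L × 2,490,000 L = 11,700,000 mg = 11,700 g.
(b) Product at 62.1% available chlorine: 11,700 / 0.621 = 18,850 g.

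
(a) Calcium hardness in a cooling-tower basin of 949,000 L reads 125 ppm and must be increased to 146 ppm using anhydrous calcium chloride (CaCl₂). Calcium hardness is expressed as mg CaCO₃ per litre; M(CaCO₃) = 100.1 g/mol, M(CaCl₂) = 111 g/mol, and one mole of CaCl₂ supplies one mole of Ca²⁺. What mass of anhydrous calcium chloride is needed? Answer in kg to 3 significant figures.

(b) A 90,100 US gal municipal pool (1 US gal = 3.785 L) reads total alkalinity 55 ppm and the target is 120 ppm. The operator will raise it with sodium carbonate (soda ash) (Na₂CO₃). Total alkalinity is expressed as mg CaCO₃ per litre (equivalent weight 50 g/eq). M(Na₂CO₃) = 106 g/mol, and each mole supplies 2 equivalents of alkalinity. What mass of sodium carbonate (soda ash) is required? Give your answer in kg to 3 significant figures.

(a) 22.1 kg; (b) 23.5 kg

(a) Hardness to add: (146 − 125) = 21 mg/L as CaCO₃ × 949,000 L = 19,930 g as CaCO₃.
(a) Moles of Ca²⁺ (1 mol Ca²⁺ ≡ 1 mol CaCO₃): 19,930 / 100.1 g/mol = 199.1 mol.
(a) Mass of CaCl₂: 199.1 × 111 = 22,100 g.

(b) Volume: 90,100 US gal × 3.785 L/gal = 341,028 L.
(b) Alkalinity to add: (120 − 55) = 65 mg/L as CaCO₃ × 341,028 L = 22,170 g as CaCO₃.
(b) Equivalents: 22,170 g ÷ 50 g/eq = 443.3 eq.
(b) Each mole of Na₂CO₃ supplies 2 eq, so 443.3 / 2 = 221.7 mol.
(b) Mass: 221.7 mol × 106 g/mol = 23,500 g.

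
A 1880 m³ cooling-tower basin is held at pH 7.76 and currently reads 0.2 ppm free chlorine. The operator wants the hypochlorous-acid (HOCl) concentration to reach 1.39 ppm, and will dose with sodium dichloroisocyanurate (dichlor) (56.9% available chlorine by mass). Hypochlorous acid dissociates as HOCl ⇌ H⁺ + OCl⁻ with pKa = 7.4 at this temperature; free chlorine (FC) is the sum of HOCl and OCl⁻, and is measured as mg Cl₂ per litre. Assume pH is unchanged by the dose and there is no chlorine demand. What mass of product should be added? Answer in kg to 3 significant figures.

14.5 kg

Volume: 1880 m³ = 1,880,000 L.
[OCl⁻]/[HOCl] = 10^(pH − pKa) = 10^(7.76 − 7.4) = 2.291; fraction as HOCl = 1/(1 + 2.291) = 0.3039.
Free chlorine required for 1.39 ppm HOCl: 1.39 / 0.3039 = 4.574 ppm.
FC to add: 4.574 − 0.2 = 4.374 mg/L as Cl₂.
Cl₂ equivalent: 4.374 mg/L × 1,880,000 L = 8224 g.
Product at 56.9% available Cl: 8224 / 0.569 = 14,450 g.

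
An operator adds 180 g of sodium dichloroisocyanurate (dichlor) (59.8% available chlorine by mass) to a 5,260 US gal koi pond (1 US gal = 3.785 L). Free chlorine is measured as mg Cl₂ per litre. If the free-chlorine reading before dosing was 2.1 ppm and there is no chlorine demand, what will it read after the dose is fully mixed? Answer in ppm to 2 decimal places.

Volume: 5,260 US gal × 3.785 L/gal = 19,909 L.
Available chlorine delivered: 180 g × 0.598 = 107.6 g as Cl₂.
Concentration rise: 107.6 g / 19,909 L = 5.407 mg/L = 5.41 ppm.
Final FC: 2.1 + 5.41 = 7.51 ppm.

7.51 ppm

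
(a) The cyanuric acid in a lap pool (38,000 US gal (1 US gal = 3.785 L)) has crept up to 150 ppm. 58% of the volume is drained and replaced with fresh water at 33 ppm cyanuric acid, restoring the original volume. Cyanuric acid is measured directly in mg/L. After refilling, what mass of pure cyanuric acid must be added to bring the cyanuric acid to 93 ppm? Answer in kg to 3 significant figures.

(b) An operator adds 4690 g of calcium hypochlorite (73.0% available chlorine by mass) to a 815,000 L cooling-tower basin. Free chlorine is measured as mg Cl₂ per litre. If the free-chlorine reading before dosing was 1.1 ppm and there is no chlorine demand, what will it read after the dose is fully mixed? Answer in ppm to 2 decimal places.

(a) Volume: 38,000 US gal × 3.785 L/gal = 143,830 L.
(a) After draining 58% and refilling: 150 × 0.42 + 33 × 0.58 = 82.14 ppm.
(a) Deficit to target: 93 − 82.14 = 10.86 mg/L.
(a) Mass: 10.86 mg/L × 143,830 L = 1562 g cyanuric acid.

(b) Available chlorine delivered: 4690 g × 0.73 = 3424 g as Cl₂.
(b) Concentration rise: 3424 g / 815,000 L = 4.201 mg/L = 4.20 ppm.
(b) Final FC: 1.1 + 4.20 = 5.30 ppm.

(a) 1.56 kg; (b) 5.30 ppm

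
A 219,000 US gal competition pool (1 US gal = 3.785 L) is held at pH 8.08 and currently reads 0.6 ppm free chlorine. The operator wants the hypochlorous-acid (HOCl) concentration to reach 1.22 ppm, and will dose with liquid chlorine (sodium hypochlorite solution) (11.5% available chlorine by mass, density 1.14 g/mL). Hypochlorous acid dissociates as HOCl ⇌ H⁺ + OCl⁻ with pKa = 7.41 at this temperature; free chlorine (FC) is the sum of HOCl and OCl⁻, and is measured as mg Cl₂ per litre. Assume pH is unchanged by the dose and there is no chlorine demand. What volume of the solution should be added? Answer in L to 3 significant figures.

40.0 L

Volume: 219,000 US gal × 3.785 L/gal = 828,915 L.
[OCl⁻]/[HOCl] = 10^(pH − pKa) = 10^(8.08 − 7.41) = 4.677; fraction as HOCl = 1/(1 + 4.677) = 0.1761.
Free chlorine required for 1.22 ppm HOCl: 1.22 / 0.1761 = 6.926 ppm.
FC to add: 6.926 − 0.6 = 6.326 mg/L as Cl₂.
Cl₂ equivalent: 6.326 mg/L × 828,915 L = 5244 g.
Product at 11.5% available Cl: 5244 / 0.115 = 45,600 g.
Volume: 45,600 g ÷ 1.14 g/mL = 40,000 mL.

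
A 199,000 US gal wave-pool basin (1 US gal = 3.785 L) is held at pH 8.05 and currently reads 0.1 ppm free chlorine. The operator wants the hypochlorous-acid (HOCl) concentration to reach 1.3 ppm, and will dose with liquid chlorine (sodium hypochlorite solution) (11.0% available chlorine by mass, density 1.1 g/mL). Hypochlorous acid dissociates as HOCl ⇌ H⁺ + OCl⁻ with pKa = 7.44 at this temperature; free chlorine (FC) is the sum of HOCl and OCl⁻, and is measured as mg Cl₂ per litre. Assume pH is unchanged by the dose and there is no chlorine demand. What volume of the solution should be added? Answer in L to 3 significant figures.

Volume: 199,000 US gal × 3.785 L/gal = 753,215 L.
[OCl⁻]/[HOCl] = 10^(pH − pKa) = 10^(8.05 − 7.44) = 4.074; fraction as HOCl = 1/(1 + 4.074) = 0.1971.
Free chlorine required for 1.3 ppm HOCl: 1.3 / 0.1971 = 6.596 ppm.
FC to add: 6.596 − 0.1 = 6.496 mg/L as Cl₂.
Cl₂ equivalent: 6.496 mg/L × 753,215 L = 4893 g.
Product at 11.0% available Cl: 4893 / 0.11 = 44,480 g.
Volume: 44,480 g ÷ 1.1 g/mL = 40,440 mL.

40.4 L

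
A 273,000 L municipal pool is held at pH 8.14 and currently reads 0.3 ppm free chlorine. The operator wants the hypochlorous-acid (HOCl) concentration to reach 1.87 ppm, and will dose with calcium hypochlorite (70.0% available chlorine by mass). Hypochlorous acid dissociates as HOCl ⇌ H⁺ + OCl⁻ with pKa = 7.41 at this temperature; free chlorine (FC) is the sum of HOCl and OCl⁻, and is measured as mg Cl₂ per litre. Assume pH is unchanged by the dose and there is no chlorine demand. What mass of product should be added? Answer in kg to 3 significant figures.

[OCl⁻]/[HOCl] = 10^(pH − pKa) = 10^(8.14 − 7.41) = 5.37; fraction as HOCl = 1/(1 + 5.37) = 0.157.
Free chlorine required for 1.87 ppm HOCl: 1.87 / 0.157 = 11.91 ppm.
FC to add: 11.91 − 0.3 = 11.61 mg/L as Cl₂.
Cl₂ equivalent: 11.61 mg/L × 273,000 L = 3170 g.
Product at 70.0% available Cl: 3170 / 0.7 = 4529 g.

4.53 kg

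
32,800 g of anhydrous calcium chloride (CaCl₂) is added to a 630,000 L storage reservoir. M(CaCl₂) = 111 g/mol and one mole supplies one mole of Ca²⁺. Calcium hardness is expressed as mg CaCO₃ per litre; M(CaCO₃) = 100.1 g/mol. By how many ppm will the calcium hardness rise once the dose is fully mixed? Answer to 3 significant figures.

47.0 ppm

Moles of Ca²⁺: 32,800 g ÷ 111 g/mol = 295.5 mol.
As CaCO₃: 295.5 mol × 100.1 g/mol = 29,580 g.
Rise: 29,580 g / 630,000 L × 1000 = 46.95 mg/L.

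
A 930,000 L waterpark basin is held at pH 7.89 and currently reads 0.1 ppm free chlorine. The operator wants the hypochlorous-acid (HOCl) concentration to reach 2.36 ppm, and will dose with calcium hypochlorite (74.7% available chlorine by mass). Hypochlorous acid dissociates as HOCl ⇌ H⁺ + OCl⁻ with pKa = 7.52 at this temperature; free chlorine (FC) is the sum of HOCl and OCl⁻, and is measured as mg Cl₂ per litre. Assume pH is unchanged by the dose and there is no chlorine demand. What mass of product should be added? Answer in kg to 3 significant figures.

9.70 kg

[OCl⁻]/[HOCl] = 10^(pH − pKa) = 10^(7.89 − 7.52) = 2.344; fraction as HOCl = 1/(1 + 2.344) = 0.299.
Free chlorine required for 2.36 ppm HOCl: 2.36 / 0.299 = 7.892 ppm.
FC to add: 7.892 − 0.1 = 7.792 mg/L as Cl₂.
Cl₂ equivalent: 7.792 mg/L × 930,000 L = 7247 g.
Product at 74.7% available Cl: 7247 / 0.747 = 9701 g.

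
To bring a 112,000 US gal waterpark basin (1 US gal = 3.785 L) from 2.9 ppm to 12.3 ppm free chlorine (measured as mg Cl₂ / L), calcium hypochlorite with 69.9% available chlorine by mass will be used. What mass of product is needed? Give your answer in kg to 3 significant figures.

5.70 kg

Volume: 112,000 US gal × 3.785 L/gal = 423,920 L.
Chlorine deficit: 12.3 − 2.9 = 9.4 ppm = 9.4 mg/L as Cl₂.
Cl₂ equivalent needed: 9.4 mg/L × 423,920 L = 3,985,000 mg = 3985 g.
Product at 69.9% available chlorine: 3985 / 0.699 = 5701 g.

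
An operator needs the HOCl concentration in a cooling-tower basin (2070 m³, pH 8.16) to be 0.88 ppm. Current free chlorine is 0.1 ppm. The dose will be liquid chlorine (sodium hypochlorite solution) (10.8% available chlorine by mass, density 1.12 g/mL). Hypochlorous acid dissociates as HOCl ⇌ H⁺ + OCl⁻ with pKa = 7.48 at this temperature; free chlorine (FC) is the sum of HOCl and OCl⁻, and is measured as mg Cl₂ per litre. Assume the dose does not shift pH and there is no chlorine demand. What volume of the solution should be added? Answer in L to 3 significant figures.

85.4 L

Volume: 2070 m³ = 2,070,000 L.
[OCl⁻]/[HOCl] = 10^(pH − pKa) = 10^(8.16 − 7.48) = 4.786; fraction as HOCl = 1/(1 + 4.786) = 0.1728.
Free chlorine required for 0.88 ppm HOCl: 0.88 / 0.1728 = 5.092 ppm.
FC to add: 5.092 − 0.1 = 4.992 mg/L as Cl₂.
Cl₂ equivalent: 4.992 mg/L × 2,070,000 L = 10,330 g.
Product at 10.8% available Cl: 10,330 / 0.108 = 95,680 g.
Volume: 95,680 g ÷ 1.12 g/mL = 85,430 mL.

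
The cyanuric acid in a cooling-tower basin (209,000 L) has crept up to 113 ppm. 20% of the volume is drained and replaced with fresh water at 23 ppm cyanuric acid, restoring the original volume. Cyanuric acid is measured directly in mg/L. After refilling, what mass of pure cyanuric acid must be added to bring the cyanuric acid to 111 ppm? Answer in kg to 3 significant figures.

After draining 20% and refilling: 113 × 0.80 + 23 × 0.20 = 95 ppm.
Deficit to target: 111 − 95 = 16 mg/L.
Mass: 16 mg/L × 209,000 L = 3344 g cyanuric acid.

3.34 kg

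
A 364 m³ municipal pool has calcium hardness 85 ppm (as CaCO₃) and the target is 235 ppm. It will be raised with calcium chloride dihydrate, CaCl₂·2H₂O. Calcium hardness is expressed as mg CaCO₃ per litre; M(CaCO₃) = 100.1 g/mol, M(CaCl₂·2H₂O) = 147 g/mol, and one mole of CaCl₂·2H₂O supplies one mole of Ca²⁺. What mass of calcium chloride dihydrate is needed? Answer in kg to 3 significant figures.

Volume: 364 m³ = 364,000 L.
Hardness to add: (235 − 85) = 150 mg/L as CaCO₃ × 364,000 L = 54,600 g as CaCO₃.
Moles of Ca²⁺ (1 mol Ca²⁺ ≡ 1 mol CaCO₃): 54,600 / 100.1 g/mol = 545.5 mol.
Mass of CaCl₂·2H₂O: 545.5 × 147 = 80,180 g.

80.2 kg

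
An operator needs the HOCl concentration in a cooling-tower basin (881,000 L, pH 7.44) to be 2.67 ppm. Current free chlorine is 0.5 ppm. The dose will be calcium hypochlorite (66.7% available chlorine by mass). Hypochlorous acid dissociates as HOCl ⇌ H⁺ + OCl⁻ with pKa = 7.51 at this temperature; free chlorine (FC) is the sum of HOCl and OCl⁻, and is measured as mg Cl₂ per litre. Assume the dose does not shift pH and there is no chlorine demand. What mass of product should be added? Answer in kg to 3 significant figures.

5.87 kg

[OCl⁻]/[HOCl] = 10^(pH − pKa) = 10^(7.44 − 7.51) = 0.8511; fraction as HOCl = 1/(1 + 0.8511) = 0.5402.
Free chlorine required for 2.67 ppm HOCl: 2.67 / 0.5402 = 4.943 ppm.
FC to add: 4.943 − 0.5 = 4.443 mg/L as Cl₂.
Cl₂ equivalent: 4.443 mg/L × 881,000 L = 3914 g.
Product at 66.7% available Cl: 3914 / 0.667 = 5868 g.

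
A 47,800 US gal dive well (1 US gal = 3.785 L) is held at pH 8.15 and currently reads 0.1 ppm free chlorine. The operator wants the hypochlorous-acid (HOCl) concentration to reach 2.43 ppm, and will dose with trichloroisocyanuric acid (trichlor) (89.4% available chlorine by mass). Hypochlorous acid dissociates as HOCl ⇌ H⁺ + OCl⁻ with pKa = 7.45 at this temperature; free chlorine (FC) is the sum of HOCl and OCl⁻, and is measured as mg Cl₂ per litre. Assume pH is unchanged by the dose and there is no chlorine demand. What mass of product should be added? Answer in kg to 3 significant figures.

2.94 kg

Volume: 47,800 US gal × 3.785 L/gal = 180,923 L.
[OCl⁻]/[HOCl] = 10^(pH − pKa) = 10^(8.15 − 7.45) = 5.012; fraction as HOCl = 1/(1 + 5.012) = 0.1663.
Free chlorine required for 2.43 ppm HOCl: 2.43 / 0.1663 = 14.61 ppm.
FC to add: 14.61 − 0.1 = 14.51 mg/L as Cl₂.
Cl₂ equivalent: 14.51 mg/L × 180,923 L = 2625 g.
Product at 89.4% available Cl: 2625 / 0.894 = 2936 g.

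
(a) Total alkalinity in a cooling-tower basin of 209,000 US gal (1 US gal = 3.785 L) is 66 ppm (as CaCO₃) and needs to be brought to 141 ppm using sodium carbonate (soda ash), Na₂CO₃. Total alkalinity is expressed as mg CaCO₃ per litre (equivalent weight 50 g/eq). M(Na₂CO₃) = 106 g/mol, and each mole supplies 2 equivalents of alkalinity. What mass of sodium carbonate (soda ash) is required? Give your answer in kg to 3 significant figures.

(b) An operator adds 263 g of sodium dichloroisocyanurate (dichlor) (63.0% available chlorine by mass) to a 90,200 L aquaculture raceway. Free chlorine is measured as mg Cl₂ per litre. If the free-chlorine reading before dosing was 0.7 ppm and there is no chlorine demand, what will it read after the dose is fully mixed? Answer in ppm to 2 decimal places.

(a) Volume: 209,000 US gal × 3.785 L/gal = 791,065 L.
(a) Alkalinity to add: (141 − 66) = 75 mg/L as CaCO₃ × 791,065 L = 59,330 g as CaCO₃.
(a) Equivalents: 59,330 g ÷ 50 g/eq = 1187 eq.
(a) Each mole of Na₂CO₃ supplies 2 eq, so 1187 / 2 = 593.3 mol.
(a) Mass: 593.3 mol × 106 g/mol = 62,890 g.

(b) Available chlorine delivered: 263 g × 0.63 = 165.7 g as Cl₂.
(b) Concentration rise: 165.7 g / 90,200 L = 1.837 mg/L = 1.84 ppm.
(b) Final FC: 0.7 + 1.84 = 2.54 ppm.

(a) 62.9 kg; (b) 2.54 ppm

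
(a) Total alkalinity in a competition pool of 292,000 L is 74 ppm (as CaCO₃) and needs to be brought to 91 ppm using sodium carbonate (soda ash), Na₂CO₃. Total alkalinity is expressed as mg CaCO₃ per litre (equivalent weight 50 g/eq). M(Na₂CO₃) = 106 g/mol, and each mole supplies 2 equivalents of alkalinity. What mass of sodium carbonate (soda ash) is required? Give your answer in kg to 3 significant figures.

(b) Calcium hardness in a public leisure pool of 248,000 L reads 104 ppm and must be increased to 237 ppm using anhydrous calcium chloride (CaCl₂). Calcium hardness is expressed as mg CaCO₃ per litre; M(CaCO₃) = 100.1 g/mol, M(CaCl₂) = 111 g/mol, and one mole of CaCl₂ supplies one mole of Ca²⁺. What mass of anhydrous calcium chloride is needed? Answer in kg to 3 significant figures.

(a) 5.26 kg; (b) 36.6 kg

(a) Alkalinity to add: (91 − 74) = 17 mg/L as CaCO₃ × 292,000 L = 4964 g as CaCO₃.
(a) Equivalents: 4964 g ÷ 50 g/eq = 99.28 eq.
(a) Each mole of Na₂CO₃ supplies 2 eq, so 99.28 / 2 = 49.64 mol.
(a) Mass: 49.64 mol × 106 g/mol = 5262 g.

(b) Hardness to add: (237 − 104) = 133 mg/L as CaCO₃ × 248,000 L = 32,980 g as CaCO₃.
(b) Moles of Ca²⁺ (1 mol Ca²⁺ ≡ 1 mol CaCO₃): 32,980 / 100.1 g/mol = 329.5 mol.
(b) Mass of CaCl₂: 329.5 × 111 = 36,580 g.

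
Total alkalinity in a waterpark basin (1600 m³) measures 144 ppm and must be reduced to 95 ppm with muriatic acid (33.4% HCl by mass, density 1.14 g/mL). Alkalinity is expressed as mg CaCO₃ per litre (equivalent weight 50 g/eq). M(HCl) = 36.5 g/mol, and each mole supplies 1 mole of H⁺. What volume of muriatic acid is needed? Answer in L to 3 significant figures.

Volume: 1600 m³ = 1,600,000 L.
Alkalinity to neutralize: (144 − 95) = 49 mg/L as CaCO₃ × 1,600,000 L = 78,400 g as CaCO₃.
Equivalents of H⁺ required: 78,400 ÷ 50 g/eq = 1568 eq = 1568 mol HCl.
Mass of HCl: 1568 × 36.5 = 57,230 g.
Mass of 33.4% solution: 57,230 / 0.334 = 171,400 g.
Volume: 171,400 g ÷ 1.14 g/mL = 150,300 mL.

150 L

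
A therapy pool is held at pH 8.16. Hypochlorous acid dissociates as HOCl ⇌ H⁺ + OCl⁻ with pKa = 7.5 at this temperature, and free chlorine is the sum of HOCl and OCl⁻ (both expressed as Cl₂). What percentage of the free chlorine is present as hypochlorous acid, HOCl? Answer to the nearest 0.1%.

18.0%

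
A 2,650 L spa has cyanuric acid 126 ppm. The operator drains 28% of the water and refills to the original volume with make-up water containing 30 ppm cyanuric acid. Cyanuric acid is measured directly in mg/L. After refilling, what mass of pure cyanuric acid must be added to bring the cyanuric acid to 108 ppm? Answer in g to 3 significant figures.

23.5 g

After draining 28% and refilling: 126 × 0.72 + 30 × 0.28 = 99.12 ppm.
Deficit to target: 108 − 99.12 = 8.88 mg/L.
Mass: 8.88 mg/L × 2,650 L = 23.53 g cyanuric acid.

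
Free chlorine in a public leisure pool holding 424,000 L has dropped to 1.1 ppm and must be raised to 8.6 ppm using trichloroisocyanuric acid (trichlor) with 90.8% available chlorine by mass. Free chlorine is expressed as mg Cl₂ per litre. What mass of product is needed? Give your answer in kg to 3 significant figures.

Chlorine deficit: 8.6 − 1.1 = 7.5 ppm = 7.5 mg/L as Cl₂.
Cl₂ equivalent needed: 7.5 mg/L × 424,000 L = 3,180,000 mg = 3180 g.
Product at 90.8% available chlorine: 3180 / 0.908 = 3502 g.

3.50 kg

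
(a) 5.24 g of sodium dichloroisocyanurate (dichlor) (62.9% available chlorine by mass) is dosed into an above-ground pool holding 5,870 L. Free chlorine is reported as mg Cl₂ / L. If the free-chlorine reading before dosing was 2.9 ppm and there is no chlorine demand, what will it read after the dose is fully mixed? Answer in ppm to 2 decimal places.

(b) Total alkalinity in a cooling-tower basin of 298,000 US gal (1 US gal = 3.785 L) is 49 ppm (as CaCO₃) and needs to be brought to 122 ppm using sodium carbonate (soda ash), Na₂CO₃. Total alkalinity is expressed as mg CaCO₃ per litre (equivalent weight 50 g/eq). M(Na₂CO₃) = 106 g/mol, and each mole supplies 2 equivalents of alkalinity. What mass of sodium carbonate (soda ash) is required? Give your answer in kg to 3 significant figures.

(a) Available chlorine delivered: 5.24 g × 0.629 = 3.296 g as Cl₂.
(a) Concentration rise: 3.296 g / 5,870 L = 0.5615 mg/L = 0.56 ppm.
(a) Final FC: 2.9 + 0.56 = 3.46 ppm.

(b) Volume: 298,000 US gal × 3.785 L/gal = 1,127,930 L.
(b) Alkalinity to add: (122 − 49) = 73 mg/L as CaCO₃ × 1,127,930 L = 82,340 g as CaCO₃.
(b) Equivalents: 82,340 g ÷ 50 g/eq = 1647 eq.
(b) Each mole of Na₂CO₃ supplies 2 eq, so 1647 / 2 = 823.4 mol.
(b) Mass: 823.4 mol × 106 g/mol = 87,280 g.

(a) 3.46 ppm; (b) 87.3 kg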